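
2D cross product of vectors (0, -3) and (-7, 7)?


u x v = u_x*v_y - u_y*v_x = 0*7 - (-3)*(-7)
= 0 - 21 = -21

-21


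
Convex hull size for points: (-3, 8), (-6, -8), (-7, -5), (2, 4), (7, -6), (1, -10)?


Convex hull vertices (CCW): (-7, -5), (-6, -8), (1, -10), (7, -6), (2, 4), (-3, 8)
Count = 6

6


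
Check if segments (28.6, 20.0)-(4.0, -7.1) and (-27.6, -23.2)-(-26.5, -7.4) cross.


Cross products: d1=-840.44, d2=-481.57, d3=-460.3, d4=-819.17
d1*d2 < 0 and d3*d4 < 0? no

No, they don't intersect


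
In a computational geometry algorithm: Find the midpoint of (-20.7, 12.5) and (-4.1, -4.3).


M = (((-20.7)+(-4.1))/2, (12.5+(-4.3))/2)
= (-12.4, 4.1)

(-12.4, 4.1)


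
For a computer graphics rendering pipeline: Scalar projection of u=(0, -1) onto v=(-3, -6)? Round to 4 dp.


u.v = 6, |v| = sqrt(45) = 6.7082
Scalar projection = u.v / |v| = 6 / sqrt(45) = 0.8944

0.8944


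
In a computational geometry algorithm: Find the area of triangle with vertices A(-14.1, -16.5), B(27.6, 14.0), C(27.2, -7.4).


Area = |x_A(y_B-y_C) + x_B(y_C-y_A) + x_C(y_A-y_B)|/2
= |(-301.74) + 251.16 + (-829.6)|/2
= 880.18/2 = 440.09

440.09


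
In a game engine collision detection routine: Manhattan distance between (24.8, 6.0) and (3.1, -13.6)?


|24.8-3.1| + |6-(-13.6)| = 21.7 + 19.6 = 41.3

41.3


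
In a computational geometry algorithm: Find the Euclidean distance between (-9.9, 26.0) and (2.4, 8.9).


dx=12.3, dy=-17.1
d^2 = 12.3^2 + (-17.1)^2 = 443.7
d = sqrt(443.7) = 21.0642

21.0642


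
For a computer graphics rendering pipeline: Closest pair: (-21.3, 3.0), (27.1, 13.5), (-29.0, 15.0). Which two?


d(P0,P1) = 49.5259, d(P0,P2) = 14.258, d(P1,P2) = 56.12
Closest: P0 and P2

Closest pair: (-21.3, 3.0) and (-29.0, 15.0), distance = 14.258


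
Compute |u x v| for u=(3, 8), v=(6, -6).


|u x v| = |3*(-6) - 8*6|
= |(-18) - 48| = 66

66


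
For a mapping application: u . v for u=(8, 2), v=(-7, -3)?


u . v = u_x*v_x + u_y*v_y = 8*(-7) + 2*(-3)
= (-56) + (-6) = -62

-62


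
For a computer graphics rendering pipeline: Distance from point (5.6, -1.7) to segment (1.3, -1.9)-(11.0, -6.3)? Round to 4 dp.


Project P onto AB: t = 0.3599 (clamped to [0,1])
Closest point on segment: (4.791, -3.4835)
Distance: 1.9584

1.9584


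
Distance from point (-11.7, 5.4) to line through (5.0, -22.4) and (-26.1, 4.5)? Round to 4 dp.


|cross product| = 415.35
|line direction| = sqrt(1690.82) = 41.1196
Distance = 415.35/sqrt(1690.82) = 10.101

10.101


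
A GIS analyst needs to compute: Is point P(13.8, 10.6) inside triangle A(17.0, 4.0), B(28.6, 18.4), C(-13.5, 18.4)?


Cross products: AB x AP = 122.64, BC x BP = 328.38, CA x CP = 155.22
All same sign? yes

Yes, inside


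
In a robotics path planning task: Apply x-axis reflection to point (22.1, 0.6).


Reflection over x-axis: (x,y) -> (x,-y)
(22.1, 0.6) -> (22.1, -0.6)

(22.1, -0.6)


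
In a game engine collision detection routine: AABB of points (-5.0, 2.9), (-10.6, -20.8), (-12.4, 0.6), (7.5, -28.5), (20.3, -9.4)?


x range: [-12.4, 20.3]
y range: [-28.5, 2.9]
Bounding box: (-12.4,-28.5) to (20.3,2.9)

(-12.4,-28.5) to (20.3,2.9)


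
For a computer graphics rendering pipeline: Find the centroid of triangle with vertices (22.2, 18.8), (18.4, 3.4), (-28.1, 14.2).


Centroid = ((x_A+x_B+x_C)/3, (y_A+y_B+y_C)/3)
= ((22.2+18.4+(-28.1))/3, (18.8+3.4+14.2)/3)
= (4.1667, 12.1333)

(4.1667, 12.1333)


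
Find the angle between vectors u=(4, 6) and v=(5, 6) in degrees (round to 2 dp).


u.v = 56, |u| = sqrt(52) = 7.2111, |v| = sqrt(61) = 7.8102
cos(theta) = u.v/(|u||v|) = 56/sqrt(3172) = 0.994309
theta = acos(0.994309) = 6.12 degrees

6.12 degrees


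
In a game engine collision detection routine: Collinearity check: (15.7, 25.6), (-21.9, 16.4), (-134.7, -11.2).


Cross product: ((-21.9)-15.7)*((-11.2)-25.6) - (16.4-25.6)*((-134.7)-15.7)
= 0

Yes, collinear


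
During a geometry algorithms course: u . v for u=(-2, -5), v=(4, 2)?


u . v = u_x*v_x + u_y*v_y = (-2)*4 + (-5)*2
= (-8) + (-10) = -18

-18


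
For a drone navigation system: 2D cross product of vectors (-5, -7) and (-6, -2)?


u x v = u_x*v_y - u_y*v_x = (-5)*(-2) - (-7)*(-6)
= 10 - 42 = -32

-32


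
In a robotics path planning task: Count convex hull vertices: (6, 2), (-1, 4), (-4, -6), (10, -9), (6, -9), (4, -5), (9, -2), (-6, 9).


Convex hull vertices (CCW): (-6, 9), (-4, -6), (6, -9), (10, -9), (9, -2), (6, 2)
Count = 6

6


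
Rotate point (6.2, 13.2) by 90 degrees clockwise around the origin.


90° CW: (x,y) -> (y, -x)
(6.2,13.2) -> (13.2, -6.2)

(13.2, -6.2)


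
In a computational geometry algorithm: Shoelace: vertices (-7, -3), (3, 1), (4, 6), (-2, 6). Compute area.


Shoelace sum: ((-7)*1 - 3*(-3)) + (3*6 - 4*1) + (4*6 - (-2)*6) + ((-2)*(-3) - (-7)*6)
= 100
Area = |100|/2 = 50

50


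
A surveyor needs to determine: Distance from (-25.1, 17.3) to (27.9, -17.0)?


dx=53, dy=-34.3
d^2 = 53^2 + (-34.3)^2 = 3985.49
d = sqrt(3985.49) = 63.1307

63.1307


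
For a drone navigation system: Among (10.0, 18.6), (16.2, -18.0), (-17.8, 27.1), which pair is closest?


d(P0,P1) = 37.1214, d(P0,P2) = 29.0704, d(P1,P2) = 56.4802
Closest: P0 and P2

Closest pair: (10.0, 18.6) and (-17.8, 27.1), distance = 29.0704


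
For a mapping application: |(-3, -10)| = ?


|u| = sqrt((-3)^2 + (-10)^2) = sqrt(109) = 10.4403

10.4403


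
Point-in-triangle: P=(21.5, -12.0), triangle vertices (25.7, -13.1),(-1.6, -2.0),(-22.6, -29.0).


Cross products: AB x AP = 16.59, BC x BP = 833.7, CA x CP = 119.91
All same sign? yes

Yes, inside


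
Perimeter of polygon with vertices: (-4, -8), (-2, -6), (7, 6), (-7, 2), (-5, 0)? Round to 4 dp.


Sides: (-4, -8)->(-2, -6): sqrt(8) = 2.828427, (-2, -6)->(7, 6): sqrt(225) = 15, (7, 6)->(-7, 2): sqrt(212) = 14.56022, (-7, 2)->(-5, 0): sqrt(8) = 2.828427, (-5, 0)->(-4, -8): sqrt(65) = 8.062258
Sum = 43.279332
Perimeter = 43.2793

43.2793


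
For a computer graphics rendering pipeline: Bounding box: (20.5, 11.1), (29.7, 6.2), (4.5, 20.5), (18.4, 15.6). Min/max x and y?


x range: [4.5, 29.7]
y range: [6.2, 20.5]
Bounding box: (4.5,6.2) to (29.7,20.5)

(4.5,6.2) to (29.7,20.5)


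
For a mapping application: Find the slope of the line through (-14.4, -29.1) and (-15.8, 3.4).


slope = (y2-y1)/(x2-x1) = (3.4-(-29.1))/((-15.8)-(-14.4)) = 32.5/(-1.4) = -23.2143

-23.2143


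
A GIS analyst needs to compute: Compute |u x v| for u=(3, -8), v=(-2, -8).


|u x v| = |3*(-8) - (-8)*(-2)|
= |(-24) - 16| = 40

40


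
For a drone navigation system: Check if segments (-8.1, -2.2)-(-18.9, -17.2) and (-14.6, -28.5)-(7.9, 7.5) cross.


Cross products: d1=357.75, d2=409.05, d3=186.54, d4=135.24
d1*d2 < 0 and d3*d4 < 0? no

No, they don't intersect


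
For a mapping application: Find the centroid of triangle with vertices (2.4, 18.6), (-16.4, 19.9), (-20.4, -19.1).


Centroid = ((x_A+x_B+x_C)/3, (y_A+y_B+y_C)/3)
= ((2.4+(-16.4)+(-20.4))/3, (18.6+19.9+(-19.1))/3)
= (-11.4667, 6.4667)

(-11.4667, 6.4667)


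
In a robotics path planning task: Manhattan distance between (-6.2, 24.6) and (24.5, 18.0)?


|(-6.2)-24.5| + |24.6-18| = 30.7 + 6.6 = 37.3

37.3


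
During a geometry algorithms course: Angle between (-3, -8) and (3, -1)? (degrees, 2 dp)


u.v = -1, |u| = sqrt(73) = 8.544, |v| = sqrt(10) = 3.1623
cos(theta) = u.v/(|u||v|) = -1/sqrt(730) = -0.037012
theta = acos(-0.037012) = 92.12 degrees

92.12 degrees


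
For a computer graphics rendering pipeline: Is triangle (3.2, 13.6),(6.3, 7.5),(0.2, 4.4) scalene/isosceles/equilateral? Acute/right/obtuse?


Side lengths squared: AB^2=46.82, BC^2=46.82, CA^2=93.64
Sorted: [46.82, 46.82, 93.64]
By sides: Isosceles, By angles: Right

Isosceles, Right


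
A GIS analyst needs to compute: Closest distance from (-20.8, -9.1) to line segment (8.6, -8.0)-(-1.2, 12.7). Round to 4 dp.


Project P onto AB: t = 0.5059 (clamped to [0,1])
Closest point on segment: (3.6424, 2.4717)
Distance: 27.0432

27.0432


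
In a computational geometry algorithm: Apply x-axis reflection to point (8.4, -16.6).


Reflection over x-axis: (x,y) -> (x,-y)
(8.4, -16.6) -> (8.4, 16.6)

(8.4, 16.6)


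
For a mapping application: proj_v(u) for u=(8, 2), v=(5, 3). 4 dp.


u.v = 46, |v| = sqrt(34) = 5.831
Scalar projection = u.v / |v| = 46 / sqrt(34) = 7.8889

7.8889


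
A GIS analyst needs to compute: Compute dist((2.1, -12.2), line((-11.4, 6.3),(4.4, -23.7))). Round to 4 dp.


|cross product| = 112.7
|line direction| = sqrt(1149.64) = 33.9063
Distance = 112.7/sqrt(1149.64) = 3.3239

3.3239


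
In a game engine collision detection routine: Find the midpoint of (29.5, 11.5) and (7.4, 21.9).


M = ((29.5+7.4)/2, (11.5+21.9)/2)
= (18.45, 16.7)

(18.45, 16.7)


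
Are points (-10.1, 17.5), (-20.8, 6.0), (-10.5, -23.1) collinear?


Cross product: ((-20.8)-(-10.1))*((-23.1)-17.5) - (6-17.5)*((-10.5)-(-10.1))
= 429.82

No, not collinear


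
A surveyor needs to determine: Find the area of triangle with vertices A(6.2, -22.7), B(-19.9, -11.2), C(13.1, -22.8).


Area = |x_A(y_B-y_C) + x_B(y_C-y_A) + x_C(y_A-y_B)|/2
= |71.92 + 1.99 + (-150.65)|/2
= 76.74/2 = 38.37

38.37


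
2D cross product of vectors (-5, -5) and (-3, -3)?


u x v = u_x*v_y - u_y*v_x = (-5)*(-3) - (-5)*(-3)
= 15 - 15 = 0

0


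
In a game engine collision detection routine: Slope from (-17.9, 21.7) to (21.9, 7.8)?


slope = (y2-y1)/(x2-x1) = (7.8-21.7)/(21.9-(-17.9)) = (-13.9)/39.8 = -0.3492

-0.3492


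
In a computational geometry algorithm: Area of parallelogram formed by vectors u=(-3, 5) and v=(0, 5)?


|u x v| = |(-3)*5 - 5*0|
= |(-15) - 0| = 15

15


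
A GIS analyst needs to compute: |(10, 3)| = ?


|u| = sqrt(10^2 + 3^2) = sqrt(109) = 10.4403

10.4403


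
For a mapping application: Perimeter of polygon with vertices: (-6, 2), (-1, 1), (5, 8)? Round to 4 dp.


Sides: (-6, 2)->(-1, 1): sqrt(26) = 5.09902, (-1, 1)->(5, 8): sqrt(85) = 9.219544, (5, 8)->(-6, 2): sqrt(157) = 12.529964
Sum = 26.848528
Perimeter = 26.8485

26.8485


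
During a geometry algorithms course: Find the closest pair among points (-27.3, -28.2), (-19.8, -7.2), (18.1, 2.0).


d(P0,P1) = 22.2991, d(P0,P2) = 54.5271, d(P1,P2) = 39.0006
Closest: P0 and P1

Closest pair: (-27.3, -28.2) and (-19.8, -7.2), distance = 22.2991


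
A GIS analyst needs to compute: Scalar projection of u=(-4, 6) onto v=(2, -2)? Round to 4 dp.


u.v = -20, |v| = sqrt(8) = 2.8284
Scalar projection = u.v / |v| = -20 / sqrt(8) = -7.0711

-7.0711


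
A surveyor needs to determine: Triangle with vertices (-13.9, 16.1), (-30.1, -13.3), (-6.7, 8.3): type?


Side lengths squared: AB^2=1126.8, BC^2=1014.12, CA^2=112.68
Sorted: [112.68, 1014.12, 1126.8]
By sides: Scalene, By angles: Right

Scalene, Right


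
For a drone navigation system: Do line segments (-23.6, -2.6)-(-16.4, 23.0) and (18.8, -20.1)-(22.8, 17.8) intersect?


Cross products: d1=1676.96, d2=1506.48, d3=-1211.44, d4=-1040.96
d1*d2 < 0 and d3*d4 < 0? no

No, they don't intersect


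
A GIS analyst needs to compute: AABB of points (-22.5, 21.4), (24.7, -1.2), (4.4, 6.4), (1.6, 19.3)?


x range: [-22.5, 24.7]
y range: [-1.2, 21.4]
Bounding box: (-22.5,-1.2) to (24.7,21.4)

(-22.5,-1.2) to (24.7,21.4)


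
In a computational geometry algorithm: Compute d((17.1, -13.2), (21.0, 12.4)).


dx=3.9, dy=25.6
d^2 = 3.9^2 + 25.6^2 = 670.57
d = sqrt(670.57) = 25.8954

25.8954


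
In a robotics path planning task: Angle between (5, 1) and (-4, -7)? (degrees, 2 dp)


u.v = -27, |u| = sqrt(26) = 5.099, |v| = sqrt(65) = 8.0623
cos(theta) = u.v/(|u||v|) = -27/sqrt(1690) = -0.656781
theta = acos(-0.656781) = 131.05 degrees

131.05 degrees


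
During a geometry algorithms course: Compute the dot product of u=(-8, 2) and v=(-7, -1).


u . v = u_x*v_x + u_y*v_y = (-8)*(-7) + 2*(-1)
= 56 + (-2) = 54

54


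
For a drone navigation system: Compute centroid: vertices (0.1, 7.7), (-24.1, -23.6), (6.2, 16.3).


Centroid = ((x_A+x_B+x_C)/3, (y_A+y_B+y_C)/3)
= ((0.1+(-24.1)+6.2)/3, (7.7+(-23.6)+16.3)/3)
= (-5.9333, 0.1333)

(-5.9333, 0.1333)


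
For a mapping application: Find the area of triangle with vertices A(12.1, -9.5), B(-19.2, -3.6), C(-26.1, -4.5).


Area = |x_A(y_B-y_C) + x_B(y_C-y_A) + x_C(y_A-y_B)|/2
= |10.89 + (-96) + 153.99|/2
= 68.88/2 = 34.44

34.44


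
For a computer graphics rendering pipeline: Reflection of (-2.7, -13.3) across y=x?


Reflection over y=x: (x,y) -> (y,x)
(-2.7, -13.3) -> (-13.3, -2.7)

(-13.3, -2.7)


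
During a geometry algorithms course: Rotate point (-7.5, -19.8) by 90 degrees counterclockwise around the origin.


90° CCW: (x,y) -> (-y, x)
(-7.5,-19.8) -> (19.8, -7.5)

(19.8, -7.5)


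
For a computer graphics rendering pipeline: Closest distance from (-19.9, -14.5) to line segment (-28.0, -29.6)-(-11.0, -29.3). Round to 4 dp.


Project P onto AB: t = 0.492 (clamped to [0,1])
Closest point on segment: (-19.6361, -29.4524)
Distance: 14.9547

14.9547


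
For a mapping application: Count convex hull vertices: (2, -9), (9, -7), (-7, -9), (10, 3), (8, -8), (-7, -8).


Convex hull vertices (CCW): (-7, -9), (2, -9), (8, -8), (9, -7), (10, 3), (-7, -8)
Count = 6

6


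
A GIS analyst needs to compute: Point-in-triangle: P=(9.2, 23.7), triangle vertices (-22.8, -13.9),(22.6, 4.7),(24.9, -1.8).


Cross products: AB x AP = 1111.84, BC x BP = -43.4, CA x CP = -1406.32
All same sign? no

No, outside


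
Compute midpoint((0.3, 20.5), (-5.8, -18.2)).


M = ((0.3+(-5.8))/2, (20.5+(-18.2))/2)
= (-2.75, 1.15)

(-2.75, 1.15)


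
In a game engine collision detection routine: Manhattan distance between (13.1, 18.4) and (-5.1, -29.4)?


|13.1-(-5.1)| + |18.4-(-29.4)| = 18.2 + 47.8 = 66

66


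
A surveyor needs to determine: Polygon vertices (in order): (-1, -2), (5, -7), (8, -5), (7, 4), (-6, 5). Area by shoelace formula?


Shoelace sum: ((-1)*(-7) - 5*(-2)) + (5*(-5) - 8*(-7)) + (8*4 - 7*(-5)) + (7*5 - (-6)*4) + ((-6)*(-2) - (-1)*5)
= 191
Area = |191|/2 = 95.5

95.5


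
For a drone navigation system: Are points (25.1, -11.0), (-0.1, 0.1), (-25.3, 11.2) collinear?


Cross product: ((-0.1)-25.1)*(11.2-(-11)) - (0.1-(-11))*((-25.3)-25.1)
= 0

Yes, collinear


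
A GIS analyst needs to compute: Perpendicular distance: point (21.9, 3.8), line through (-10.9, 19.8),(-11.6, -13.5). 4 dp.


|cross product| = 1103.44
|line direction| = sqrt(1109.38) = 33.3074
Distance = 1103.44/sqrt(1109.38) = 33.129

33.129


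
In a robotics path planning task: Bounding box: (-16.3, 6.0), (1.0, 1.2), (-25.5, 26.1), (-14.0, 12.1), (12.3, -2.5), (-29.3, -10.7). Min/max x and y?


x range: [-29.3, 12.3]
y range: [-10.7, 26.1]
Bounding box: (-29.3,-10.7) to (12.3,26.1)

(-29.3,-10.7) to (12.3,26.1)


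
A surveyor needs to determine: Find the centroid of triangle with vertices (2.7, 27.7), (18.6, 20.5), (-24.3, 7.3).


Centroid = ((x_A+x_B+x_C)/3, (y_A+y_B+y_C)/3)
= ((2.7+18.6+(-24.3))/3, (27.7+20.5+7.3)/3)
= (-1, 18.5)

(-1, 18.5)


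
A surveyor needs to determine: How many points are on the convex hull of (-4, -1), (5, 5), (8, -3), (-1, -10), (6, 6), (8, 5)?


Convex hull vertices (CCW): (-4, -1), (-1, -10), (8, -3), (8, 5), (6, 6)
Count = 5

5


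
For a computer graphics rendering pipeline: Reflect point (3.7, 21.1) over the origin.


Reflection over origin: (x,y) -> (-x,-y)
(3.7, 21.1) -> (-3.7, -21.1)

(-3.7, -21.1)


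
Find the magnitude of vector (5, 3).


|u| = sqrt(5^2 + 3^2) = sqrt(34) = 5.831

5.831


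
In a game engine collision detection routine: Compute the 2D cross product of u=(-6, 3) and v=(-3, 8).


u x v = u_x*v_y - u_y*v_x = (-6)*8 - 3*(-3)
= (-48) - (-9) = -39

-39


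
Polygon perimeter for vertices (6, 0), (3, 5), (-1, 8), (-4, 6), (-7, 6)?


Sides: (6, 0)->(3, 5): sqrt(34) = 5.830952, (3, 5)->(-1, 8): sqrt(25) = 5, (-1, 8)->(-4, 6): sqrt(13) = 3.605551, (-4, 6)->(-7, 6): sqrt(9) = 3, (-7, 6)->(6, 0): sqrt(205) = 14.317821
Sum = 31.754324
Perimeter = 31.7543

31.7543


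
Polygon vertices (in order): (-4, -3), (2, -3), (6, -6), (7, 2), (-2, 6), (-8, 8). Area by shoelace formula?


Shoelace sum: ((-4)*(-3) - 2*(-3)) + (2*(-6) - 6*(-3)) + (6*2 - 7*(-6)) + (7*6 - (-2)*2) + ((-2)*8 - (-8)*6) + ((-8)*(-3) - (-4)*8)
= 212
Area = |212|/2 = 106

106


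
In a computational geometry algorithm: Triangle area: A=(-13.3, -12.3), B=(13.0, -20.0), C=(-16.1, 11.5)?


Area = |x_A(y_B-y_C) + x_B(y_C-y_A) + x_C(y_A-y_B)|/2
= |418.95 + 309.4 + (-123.97)|/2
= 604.38/2 = 302.19

302.19


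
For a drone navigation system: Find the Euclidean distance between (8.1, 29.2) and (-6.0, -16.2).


dx=-14.1, dy=-45.4
d^2 = (-14.1)^2 + (-45.4)^2 = 2259.97
d = sqrt(2259.97) = 47.5391

47.5391


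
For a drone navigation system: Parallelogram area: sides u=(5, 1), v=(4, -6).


|u x v| = |5*(-6) - 1*4|
= |(-30) - 4| = 34

34


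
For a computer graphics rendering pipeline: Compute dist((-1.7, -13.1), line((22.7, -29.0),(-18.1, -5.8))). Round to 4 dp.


|cross product| = 82.64
|line direction| = sqrt(2202.88) = 46.9348
Distance = 82.64/sqrt(2202.88) = 1.7607

1.7607


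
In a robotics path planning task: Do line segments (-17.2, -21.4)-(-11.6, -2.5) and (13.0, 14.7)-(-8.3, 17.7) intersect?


Cross products: d1=859.53, d2=440.16, d3=-368.62, d4=50.75
d1*d2 < 0 and d3*d4 < 0? no

No, they don't intersect


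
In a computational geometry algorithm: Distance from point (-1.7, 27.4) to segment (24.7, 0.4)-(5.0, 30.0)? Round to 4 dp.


Project P onto AB: t = 1 (clamped to [0,1])
Closest point on segment: (5, 30)
Distance: 7.1868

7.1868


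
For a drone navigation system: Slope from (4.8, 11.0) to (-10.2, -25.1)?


slope = (y2-y1)/(x2-x1) = ((-25.1)-11)/((-10.2)-4.8) = (-36.1)/(-15) = 2.4067

2.4067


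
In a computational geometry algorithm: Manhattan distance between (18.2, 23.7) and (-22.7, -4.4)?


|18.2-(-22.7)| + |23.7-(-4.4)| = 40.9 + 28.1 = 69

69


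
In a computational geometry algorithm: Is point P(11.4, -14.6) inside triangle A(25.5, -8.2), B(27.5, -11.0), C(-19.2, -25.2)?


Cross products: AB x AP = -52.28, BC x BP = -60.5, CA x CP = -46.38
All same sign? yes

Yes, inside


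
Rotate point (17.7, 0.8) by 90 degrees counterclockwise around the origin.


90° CCW: (x,y) -> (-y, x)
(17.7,0.8) -> (-0.8, 17.7)

(-0.8, 17.7)


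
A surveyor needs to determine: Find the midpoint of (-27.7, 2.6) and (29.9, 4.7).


M = (((-27.7)+29.9)/2, (2.6+4.7)/2)
= (1.1, 3.65)

(1.1, 3.65)


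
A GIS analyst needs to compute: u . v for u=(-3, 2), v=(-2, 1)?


u . v = u_x*v_x + u_y*v_y = (-3)*(-2) + 2*1
= 6 + 2 = 8

8


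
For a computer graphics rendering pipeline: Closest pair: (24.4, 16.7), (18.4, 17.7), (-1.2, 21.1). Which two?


d(P0,P1) = 6.0828, d(P0,P2) = 25.9754, d(P1,P2) = 19.8927
Closest: P0 and P1

Closest pair: (24.4, 16.7) and (18.4, 17.7), distance = 6.0828


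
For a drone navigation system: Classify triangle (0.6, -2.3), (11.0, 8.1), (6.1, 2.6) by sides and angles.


Side lengths squared: AB^2=216.32, BC^2=54.26, CA^2=54.26
Sorted: [54.26, 54.26, 216.32]
By sides: Isosceles, By angles: Obtuse

Isosceles, Obtuse


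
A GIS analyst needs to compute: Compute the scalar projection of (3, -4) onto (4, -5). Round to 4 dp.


u.v = 32, |v| = sqrt(41) = 6.4031
Scalar projection = u.v / |v| = 32 / sqrt(41) = 4.9976

4.9976


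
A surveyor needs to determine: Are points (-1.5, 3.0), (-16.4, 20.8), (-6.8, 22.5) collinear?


Cross product: ((-16.4)-(-1.5))*(22.5-3) - (20.8-3)*((-6.8)-(-1.5))
= -196.21

No, not collinear


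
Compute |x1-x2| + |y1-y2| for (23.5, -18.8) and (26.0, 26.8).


|23.5-26| + |(-18.8)-26.8| = 2.5 + 45.6 = 48.1

48.1


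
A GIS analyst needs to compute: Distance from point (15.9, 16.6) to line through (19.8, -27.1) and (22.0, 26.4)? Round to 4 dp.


|cross product| = 304.79
|line direction| = sqrt(2867.09) = 53.5452
Distance = 304.79/sqrt(2867.09) = 5.6922

5.6922


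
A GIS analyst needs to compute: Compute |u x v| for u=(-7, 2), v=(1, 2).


|u x v| = |(-7)*2 - 2*1|
= |(-14) - 2| = 16

16


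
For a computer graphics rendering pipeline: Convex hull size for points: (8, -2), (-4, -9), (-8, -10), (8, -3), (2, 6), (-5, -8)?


Convex hull vertices (CCW): (-8, -10), (-4, -9), (8, -3), (8, -2), (2, 6)
Count = 5

5


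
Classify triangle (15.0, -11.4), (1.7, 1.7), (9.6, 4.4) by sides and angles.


Side lengths squared: AB^2=348.5, BC^2=69.7, CA^2=278.8
Sorted: [69.7, 278.8, 348.5]
By sides: Scalene, By angles: Right

Scalene, Right


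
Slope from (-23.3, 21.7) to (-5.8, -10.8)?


slope = (y2-y1)/(x2-x1) = ((-10.8)-21.7)/((-5.8)-(-23.3)) = (-32.5)/17.5 = -1.8571

-1.8571


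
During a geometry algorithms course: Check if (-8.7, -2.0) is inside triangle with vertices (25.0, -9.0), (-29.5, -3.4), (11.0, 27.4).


Cross products: AB x AP = -192.78, BC x BP = -583.94, CA x CP = -1128.68
All same sign? yes

Yes, inside


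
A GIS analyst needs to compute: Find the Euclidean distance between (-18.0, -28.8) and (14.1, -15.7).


dx=32.1, dy=13.1
d^2 = 32.1^2 + 13.1^2 = 1202.02
d = sqrt(1202.02) = 34.6702

34.6702


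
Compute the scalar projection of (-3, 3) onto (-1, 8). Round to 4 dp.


u.v = 27, |v| = sqrt(65) = 8.0623
Scalar projection = u.v / |v| = 27 / sqrt(65) = 3.3489

3.3489


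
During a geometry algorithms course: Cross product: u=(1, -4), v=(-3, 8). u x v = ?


u x v = u_x*v_y - u_y*v_x = 1*8 - (-4)*(-3)
= 8 - 12 = -4

-4


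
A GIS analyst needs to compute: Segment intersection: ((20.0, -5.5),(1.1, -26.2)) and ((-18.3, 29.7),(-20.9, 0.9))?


Cross products: d1=1194.56, d2=704.06, d3=-1458.09, d4=-967.59
d1*d2 < 0 and d3*d4 < 0? no

No, they don't intersect


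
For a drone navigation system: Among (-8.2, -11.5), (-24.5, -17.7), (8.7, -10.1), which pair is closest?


d(P0,P1) = 17.4393, d(P0,P2) = 16.9579, d(P1,P2) = 34.0588
Closest: P0 and P2

Closest pair: (-8.2, -11.5) and (8.7, -10.1), distance = 16.9579


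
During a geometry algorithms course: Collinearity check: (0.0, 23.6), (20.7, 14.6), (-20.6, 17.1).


Cross product: (20.7-0)*(17.1-23.6) - (14.6-23.6)*((-20.6)-0)
= -319.95

No, not collinear


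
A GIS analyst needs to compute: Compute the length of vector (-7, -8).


|u| = sqrt((-7)^2 + (-8)^2) = sqrt(113) = 10.6301

10.6301


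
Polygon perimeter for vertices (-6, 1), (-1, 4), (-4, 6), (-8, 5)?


Sides: (-6, 1)->(-1, 4): sqrt(34) = 5.830952, (-1, 4)->(-4, 6): sqrt(13) = 3.605551, (-4, 6)->(-8, 5): sqrt(17) = 4.123106, (-8, 5)->(-6, 1): sqrt(20) = 4.472136
Sum = 18.031745
Perimeter = 18.0317

18.0317


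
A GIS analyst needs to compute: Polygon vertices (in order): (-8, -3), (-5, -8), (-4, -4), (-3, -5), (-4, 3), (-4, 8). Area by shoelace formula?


Shoelace sum: ((-8)*(-8) - (-5)*(-3)) + ((-5)*(-4) - (-4)*(-8)) + ((-4)*(-5) - (-3)*(-4)) + ((-3)*3 - (-4)*(-5)) + ((-4)*8 - (-4)*3) + ((-4)*(-3) - (-8)*8)
= 72
Area = |72|/2 = 36

36


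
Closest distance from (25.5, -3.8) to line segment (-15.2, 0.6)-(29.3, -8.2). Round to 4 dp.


Project P onto AB: t = 0.899 (clamped to [0,1])
Closest point on segment: (24.8056, -7.3112)
Distance: 3.5792

3.5792


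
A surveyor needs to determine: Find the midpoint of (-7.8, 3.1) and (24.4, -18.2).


M = (((-7.8)+24.4)/2, (3.1+(-18.2))/2)
= (8.3, -7.55)

(8.3, -7.55)


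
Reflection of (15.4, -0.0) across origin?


Reflection over origin: (x,y) -> (-x,-y)
(15.4, 0) -> (-15.4, 0)

(-15.4, 0)


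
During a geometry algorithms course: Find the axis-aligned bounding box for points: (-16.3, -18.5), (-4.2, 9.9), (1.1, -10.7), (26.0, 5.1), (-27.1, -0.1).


x range: [-27.1, 26]
y range: [-18.5, 9.9]
Bounding box: (-27.1,-18.5) to (26,9.9)

(-27.1,-18.5) to (26,9.9)


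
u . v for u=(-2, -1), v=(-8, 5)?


u . v = u_x*v_x + u_y*v_y = (-2)*(-8) + (-1)*5
= 16 + (-5) = 11

11


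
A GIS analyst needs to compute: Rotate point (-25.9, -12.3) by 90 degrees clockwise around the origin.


90° CW: (x,y) -> (y, -x)
(-25.9,-12.3) -> (-12.3, 25.9)

(-12.3, 25.9)


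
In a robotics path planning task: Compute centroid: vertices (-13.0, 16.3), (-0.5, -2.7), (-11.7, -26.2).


Centroid = ((x_A+x_B+x_C)/3, (y_A+y_B+y_C)/3)
= (((-13)+(-0.5)+(-11.7))/3, (16.3+(-2.7)+(-26.2))/3)
= (-8.4, -4.2)

(-8.4, -4.2)


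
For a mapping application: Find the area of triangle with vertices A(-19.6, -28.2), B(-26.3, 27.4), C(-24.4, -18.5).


Area = |x_A(y_B-y_C) + x_B(y_C-y_A) + x_C(y_A-y_B)|/2
= |(-899.64) + (-255.11) + 1356.64|/2
= 201.89/2 = 100.945

100.945


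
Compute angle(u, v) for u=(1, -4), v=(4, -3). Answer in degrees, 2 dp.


u.v = 16, |u| = sqrt(17) = 4.1231, |v| = sqrt(25) = 5
cos(theta) = u.v/(|u||v|) = 16/sqrt(425) = 0.776114
theta = acos(0.776114) = 39.09 degrees

39.09 degrees


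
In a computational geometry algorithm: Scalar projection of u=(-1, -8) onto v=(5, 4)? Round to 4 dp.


u.v = -37, |v| = sqrt(41) = 6.4031
Scalar projection = u.v / |v| = -37 / sqrt(41) = -5.7784

-5.7784


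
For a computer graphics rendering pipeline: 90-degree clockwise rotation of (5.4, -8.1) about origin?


90° CW: (x,y) -> (y, -x)
(5.4,-8.1) -> (-8.1, -5.4)

(-8.1, -5.4)


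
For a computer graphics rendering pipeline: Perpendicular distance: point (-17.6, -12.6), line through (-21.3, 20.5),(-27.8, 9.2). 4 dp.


|cross product| = 256.96
|line direction| = sqrt(169.94) = 13.0361
Distance = 256.96/sqrt(169.94) = 19.7114

19.7114


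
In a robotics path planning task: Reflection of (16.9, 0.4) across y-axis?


Reflection over y-axis: (x,y) -> (-x,y)
(16.9, 0.4) -> (-16.9, 0.4)

(-16.9, 0.4)


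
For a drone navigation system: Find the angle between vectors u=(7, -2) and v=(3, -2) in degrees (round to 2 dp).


u.v = 25, |u| = sqrt(53) = 7.2801, |v| = sqrt(13) = 3.6056
cos(theta) = u.v/(|u||v|) = 25/sqrt(689) = 0.952424
theta = acos(0.952424) = 17.74 degrees

17.74 degrees


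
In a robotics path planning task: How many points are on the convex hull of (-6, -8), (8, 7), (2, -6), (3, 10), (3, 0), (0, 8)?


Convex hull vertices (CCW): (-6, -8), (2, -6), (8, 7), (3, 10), (0, 8)
Count = 5

5


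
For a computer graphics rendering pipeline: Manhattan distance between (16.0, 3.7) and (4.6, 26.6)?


|16-4.6| + |3.7-26.6| = 11.4 + 22.9 = 34.3

34.3


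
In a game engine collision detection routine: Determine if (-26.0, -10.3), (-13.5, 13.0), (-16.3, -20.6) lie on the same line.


Cross product: ((-13.5)-(-26))*((-20.6)-(-10.3)) - (13-(-10.3))*((-16.3)-(-26))
= -354.76

No, not collinear


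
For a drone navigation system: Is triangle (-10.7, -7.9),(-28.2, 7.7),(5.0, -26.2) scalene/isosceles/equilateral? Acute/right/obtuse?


Side lengths squared: AB^2=549.61, BC^2=2251.45, CA^2=581.38
Sorted: [549.61, 581.38, 2251.45]
By sides: Scalene, By angles: Obtuse

Scalene, Obtuse


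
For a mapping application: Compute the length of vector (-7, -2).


|u| = sqrt((-7)^2 + (-2)^2) = sqrt(53) = 7.2801

7.2801


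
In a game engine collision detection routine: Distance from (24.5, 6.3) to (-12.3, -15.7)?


dx=-36.8, dy=-22
d^2 = (-36.8)^2 + (-22)^2 = 1838.24
d = sqrt(1838.24) = 42.8747

42.8747


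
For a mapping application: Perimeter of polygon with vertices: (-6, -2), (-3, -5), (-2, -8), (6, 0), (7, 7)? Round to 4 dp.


Sides: (-6, -2)->(-3, -5): sqrt(18) = 4.242641, (-3, -5)->(-2, -8): sqrt(10) = 3.162278, (-2, -8)->(6, 0): sqrt(128) = 11.313708, (6, 0)->(7, 7): sqrt(50) = 7.071068, (7, 7)->(-6, -2): sqrt(250) = 15.811388
Sum = 41.601083
Perimeter = 41.6011

41.6011


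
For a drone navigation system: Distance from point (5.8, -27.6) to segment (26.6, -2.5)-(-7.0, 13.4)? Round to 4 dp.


Project P onto AB: t = 0.217 (clamped to [0,1])
Closest point on segment: (19.3101, 0.9497)
Distance: 31.5849

31.5849


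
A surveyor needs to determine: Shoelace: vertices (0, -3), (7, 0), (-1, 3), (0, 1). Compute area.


Shoelace sum: (0*0 - 7*(-3)) + (7*3 - (-1)*0) + ((-1)*1 - 0*3) + (0*(-3) - 0*1)
= 41
Area = |41|/2 = 20.5

20.5


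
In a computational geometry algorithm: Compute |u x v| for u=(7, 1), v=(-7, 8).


|u x v| = |7*8 - 1*(-7)|
= |56 - (-7)| = 63

63


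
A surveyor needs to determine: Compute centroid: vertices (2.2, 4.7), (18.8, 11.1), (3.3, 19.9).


Centroid = ((x_A+x_B+x_C)/3, (y_A+y_B+y_C)/3)
= ((2.2+18.8+3.3)/3, (4.7+11.1+19.9)/3)
= (8.1, 11.9)

(8.1, 11.9)


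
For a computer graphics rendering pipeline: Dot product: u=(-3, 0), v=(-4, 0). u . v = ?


u . v = u_x*v_x + u_y*v_y = (-3)*(-4) + 0*0
= 12 + 0 = 12

12


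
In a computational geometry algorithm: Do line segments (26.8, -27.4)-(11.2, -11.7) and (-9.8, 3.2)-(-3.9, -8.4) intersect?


Cross products: d1=244.02, d2=155.69, d3=97.26, d4=185.59
d1*d2 < 0 and d3*d4 < 0? no

No, they don't intersect


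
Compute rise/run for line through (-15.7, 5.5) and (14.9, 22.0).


slope = (y2-y1)/(x2-x1) = (22-5.5)/(14.9-(-15.7)) = 16.5/30.6 = 0.5392

0.5392


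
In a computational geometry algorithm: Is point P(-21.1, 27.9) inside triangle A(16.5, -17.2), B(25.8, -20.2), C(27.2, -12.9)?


Cross products: AB x AP = 306.63, BC x BP = 409.71, CA x CP = -644.25
All same sign? no

No, outside


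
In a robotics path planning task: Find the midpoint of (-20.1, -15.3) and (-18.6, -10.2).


M = (((-20.1)+(-18.6))/2, ((-15.3)+(-10.2))/2)
= (-19.35, -12.75)

(-19.35, -12.75)


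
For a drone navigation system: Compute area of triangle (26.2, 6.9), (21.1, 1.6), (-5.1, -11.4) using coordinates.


Area = |x_A(y_B-y_C) + x_B(y_C-y_A) + x_C(y_A-y_B)|/2
= |340.6 + (-386.13) + (-27.03)|/2
= 72.56/2 = 36.28

36.28


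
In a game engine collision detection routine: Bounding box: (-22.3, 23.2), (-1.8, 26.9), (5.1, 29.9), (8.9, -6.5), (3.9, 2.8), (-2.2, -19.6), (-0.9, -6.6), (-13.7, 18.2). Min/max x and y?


x range: [-22.3, 8.9]
y range: [-19.6, 29.9]
Bounding box: (-22.3,-19.6) to (8.9,29.9)

(-22.3,-19.6) to (8.9,29.9)


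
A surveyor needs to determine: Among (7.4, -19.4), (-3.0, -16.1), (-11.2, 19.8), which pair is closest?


d(P0,P1) = 10.911, d(P0,P2) = 43.3889, d(P1,P2) = 36.8246
Closest: P0 and P1

Closest pair: (7.4, -19.4) and (-3.0, -16.1), distance = 10.911


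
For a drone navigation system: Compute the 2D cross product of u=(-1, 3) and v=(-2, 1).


u x v = u_x*v_y - u_y*v_x = (-1)*1 - 3*(-2)
= (-1) - (-6) = 5

5


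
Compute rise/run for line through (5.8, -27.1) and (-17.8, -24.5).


slope = (y2-y1)/(x2-x1) = ((-24.5)-(-27.1))/((-17.8)-5.8) = 2.6/(-23.6) = -0.1102

-0.1102


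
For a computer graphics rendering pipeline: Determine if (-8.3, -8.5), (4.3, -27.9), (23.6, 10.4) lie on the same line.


Cross product: (4.3-(-8.3))*(10.4-(-8.5)) - ((-27.9)-(-8.5))*(23.6-(-8.3))
= 857

No, not collinear


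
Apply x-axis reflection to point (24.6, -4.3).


Reflection over x-axis: (x,y) -> (x,-y)
(24.6, -4.3) -> (24.6, 4.3)

(24.6, 4.3)


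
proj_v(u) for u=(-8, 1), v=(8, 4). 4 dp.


u.v = -60, |v| = sqrt(80) = 8.9443
Scalar projection = u.v / |v| = -60 / sqrt(80) = -6.7082

-6.7082


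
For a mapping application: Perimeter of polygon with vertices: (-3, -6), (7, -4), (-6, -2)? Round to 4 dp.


Sides: (-3, -6)->(7, -4): sqrt(104) = 10.198039, (7, -4)->(-6, -2): sqrt(173) = 13.152946, (-6, -2)->(-3, -6): sqrt(25) = 5
Sum = 28.350985
Perimeter = 28.351

28.351


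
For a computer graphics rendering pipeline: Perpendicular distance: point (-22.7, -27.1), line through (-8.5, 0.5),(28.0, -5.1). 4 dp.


|cross product| = 1086.92
|line direction| = sqrt(1363.61) = 36.9271
Distance = 1086.92/sqrt(1363.61) = 29.4342

29.4342


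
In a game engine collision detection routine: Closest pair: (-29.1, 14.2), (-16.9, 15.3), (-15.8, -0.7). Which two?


d(P0,P1) = 12.2495, d(P0,P2) = 19.9725, d(P1,P2) = 16.0378
Closest: P0 and P1

Closest pair: (-29.1, 14.2) and (-16.9, 15.3), distance = 12.2495


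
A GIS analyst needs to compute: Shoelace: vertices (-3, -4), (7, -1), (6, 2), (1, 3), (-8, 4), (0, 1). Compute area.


Shoelace sum: ((-3)*(-1) - 7*(-4)) + (7*2 - 6*(-1)) + (6*3 - 1*2) + (1*4 - (-8)*3) + ((-8)*1 - 0*4) + (0*(-4) - (-3)*1)
= 90
Area = |90|/2 = 45

45


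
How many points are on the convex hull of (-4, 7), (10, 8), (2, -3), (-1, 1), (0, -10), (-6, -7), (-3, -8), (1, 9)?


Convex hull vertices (CCW): (-6, -7), (0, -10), (10, 8), (1, 9), (-4, 7)
Count = 5

5


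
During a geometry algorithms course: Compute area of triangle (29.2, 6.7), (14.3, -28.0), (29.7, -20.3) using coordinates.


Area = |x_A(y_B-y_C) + x_B(y_C-y_A) + x_C(y_A-y_B)|/2
= |(-224.84) + (-386.1) + 1030.59|/2
= 419.65/2 = 209.825

209.825


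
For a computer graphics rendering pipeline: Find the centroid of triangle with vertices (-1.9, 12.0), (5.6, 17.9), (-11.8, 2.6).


Centroid = ((x_A+x_B+x_C)/3, (y_A+y_B+y_C)/3)
= (((-1.9)+5.6+(-11.8))/3, (12+17.9+2.6)/3)
= (-2.7, 10.8333)

(-2.7, 10.8333)


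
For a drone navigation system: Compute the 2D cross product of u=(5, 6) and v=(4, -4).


u x v = u_x*v_y - u_y*v_x = 5*(-4) - 6*4
= (-20) - 24 = -44

-44


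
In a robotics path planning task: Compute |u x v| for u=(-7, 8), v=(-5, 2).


|u x v| = |(-7)*2 - 8*(-5)|
= |(-14) - (-40)| = 26

26


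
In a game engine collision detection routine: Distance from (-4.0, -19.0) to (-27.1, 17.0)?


dx=-23.1, dy=36
d^2 = (-23.1)^2 + 36^2 = 1829.61
d = sqrt(1829.61) = 42.7739

42.7739


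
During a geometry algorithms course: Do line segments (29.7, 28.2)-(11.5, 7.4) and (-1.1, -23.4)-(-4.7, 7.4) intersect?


Cross products: d1=-1134.4, d2=-498.96, d3=298.48, d4=-336.96
d1*d2 < 0 and d3*d4 < 0? no

No, they don't intersect


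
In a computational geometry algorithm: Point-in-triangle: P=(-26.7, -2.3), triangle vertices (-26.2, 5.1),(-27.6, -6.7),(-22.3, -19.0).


Cross products: AB x AP = 4.46, BC x BP = 34.39, CA x CP = 40.91
All same sign? yes

Yes, inside


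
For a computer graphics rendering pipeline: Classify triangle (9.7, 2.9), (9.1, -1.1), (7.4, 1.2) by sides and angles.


Side lengths squared: AB^2=16.36, BC^2=8.18, CA^2=8.18
Sorted: [8.18, 8.18, 16.36]
By sides: Isosceles, By angles: Right

Isosceles, Right


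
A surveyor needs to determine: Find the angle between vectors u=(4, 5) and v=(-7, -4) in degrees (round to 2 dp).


u.v = -48, |u| = sqrt(41) = 6.4031, |v| = sqrt(65) = 8.0623
cos(theta) = u.v/(|u||v|) = -48/sqrt(2665) = -0.929807
theta = acos(-0.929807) = 158.4 degrees

158.4 degrees


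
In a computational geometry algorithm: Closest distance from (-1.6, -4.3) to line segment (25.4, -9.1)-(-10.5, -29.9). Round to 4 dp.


Project P onto AB: t = 0.5051 (clamped to [0,1])
Closest point on segment: (7.2678, -19.6055)
Distance: 17.6889

17.6889


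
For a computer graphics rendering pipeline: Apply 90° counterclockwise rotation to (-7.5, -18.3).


90° CCW: (x,y) -> (-y, x)
(-7.5,-18.3) -> (18.3, -7.5)

(18.3, -7.5)


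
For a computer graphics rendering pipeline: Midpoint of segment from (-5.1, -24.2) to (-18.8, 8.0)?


M = (((-5.1)+(-18.8))/2, ((-24.2)+8)/2)
= (-11.95, -8.1)

(-11.95, -8.1)


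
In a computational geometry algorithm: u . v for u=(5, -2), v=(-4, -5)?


u . v = u_x*v_x + u_y*v_y = 5*(-4) + (-2)*(-5)
= (-20) + 10 = -10

-10


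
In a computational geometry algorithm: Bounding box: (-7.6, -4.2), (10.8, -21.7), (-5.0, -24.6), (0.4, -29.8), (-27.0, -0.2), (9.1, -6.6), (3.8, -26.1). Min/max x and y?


x range: [-27, 10.8]
y range: [-29.8, -0.2]
Bounding box: (-27,-29.8) to (10.8,-0.2)

(-27,-29.8) to (10.8,-0.2)


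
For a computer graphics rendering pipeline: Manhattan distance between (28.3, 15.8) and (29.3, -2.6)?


|28.3-29.3| + |15.8-(-2.6)| = 1 + 18.4 = 19.4

19.4


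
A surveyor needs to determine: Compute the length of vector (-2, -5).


|u| = sqrt((-2)^2 + (-5)^2) = sqrt(29) = 5.3852

5.3852


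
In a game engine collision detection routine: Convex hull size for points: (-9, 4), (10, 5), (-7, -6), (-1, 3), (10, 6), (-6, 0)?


Convex hull vertices (CCW): (-9, 4), (-7, -6), (10, 5), (10, 6)
Count = 4

4


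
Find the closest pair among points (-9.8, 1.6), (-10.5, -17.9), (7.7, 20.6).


d(P0,P1) = 19.5126, d(P0,P2) = 25.8312, d(P1,P2) = 42.5851
Closest: P0 and P1

Closest pair: (-9.8, 1.6) and (-10.5, -17.9), distance = 19.5126


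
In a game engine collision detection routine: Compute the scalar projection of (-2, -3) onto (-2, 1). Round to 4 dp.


u.v = 1, |v| = sqrt(5) = 2.2361
Scalar projection = u.v / |v| = 1 / sqrt(5) = 0.4472

0.4472


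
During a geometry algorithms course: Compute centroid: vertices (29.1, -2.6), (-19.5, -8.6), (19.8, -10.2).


Centroid = ((x_A+x_B+x_C)/3, (y_A+y_B+y_C)/3)
= ((29.1+(-19.5)+19.8)/3, ((-2.6)+(-8.6)+(-10.2))/3)
= (9.8, -7.1333)

(9.8, -7.1333)


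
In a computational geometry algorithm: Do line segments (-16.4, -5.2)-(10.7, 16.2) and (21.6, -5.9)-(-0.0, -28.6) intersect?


Cross products: d1=-877.72, d2=-724.79, d3=-832.17, d4=-985.1
d1*d2 < 0 and d3*d4 < 0? no

No, they don't intersect


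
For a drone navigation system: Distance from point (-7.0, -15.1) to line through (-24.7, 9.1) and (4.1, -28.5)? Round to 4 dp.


|cross product| = 31.44
|line direction| = sqrt(2243.2) = 47.3624
Distance = 31.44/sqrt(2243.2) = 0.6638

0.6638


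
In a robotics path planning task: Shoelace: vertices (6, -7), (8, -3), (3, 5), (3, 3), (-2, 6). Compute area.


Shoelace sum: (6*(-3) - 8*(-7)) + (8*5 - 3*(-3)) + (3*3 - 3*5) + (3*6 - (-2)*3) + ((-2)*(-7) - 6*6)
= 83
Area = |83|/2 = 41.5

41.5


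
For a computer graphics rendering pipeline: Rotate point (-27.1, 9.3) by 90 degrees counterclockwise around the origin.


90° CCW: (x,y) -> (-y, x)
(-27.1,9.3) -> (-9.3, -27.1)

(-9.3, -27.1)


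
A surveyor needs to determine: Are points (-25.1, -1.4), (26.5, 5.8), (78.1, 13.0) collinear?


Cross product: (26.5-(-25.1))*(13-(-1.4)) - (5.8-(-1.4))*(78.1-(-25.1))
= 0

Yes, collinear


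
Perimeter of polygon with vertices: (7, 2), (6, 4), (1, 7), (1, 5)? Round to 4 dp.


Sides: (7, 2)->(6, 4): sqrt(5) = 2.236068, (6, 4)->(1, 7): sqrt(34) = 5.830952, (1, 7)->(1, 5): sqrt(4) = 2, (1, 5)->(7, 2): sqrt(45) = 6.708204
Sum = 16.775224
Perimeter = 16.7752

16.7752


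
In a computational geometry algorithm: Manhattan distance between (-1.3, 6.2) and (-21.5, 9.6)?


|(-1.3)-(-21.5)| + |6.2-9.6| = 20.2 + 3.4 = 23.6

23.6


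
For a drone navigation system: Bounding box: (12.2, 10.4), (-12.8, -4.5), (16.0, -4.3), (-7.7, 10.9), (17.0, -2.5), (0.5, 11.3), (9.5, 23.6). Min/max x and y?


x range: [-12.8, 17]
y range: [-4.5, 23.6]
Bounding box: (-12.8,-4.5) to (17,23.6)

(-12.8,-4.5) to (17,23.6)


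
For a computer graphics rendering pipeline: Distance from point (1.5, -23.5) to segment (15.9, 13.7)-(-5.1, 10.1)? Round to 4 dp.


Project P onto AB: t = 0.9611 (clamped to [0,1])
Closest point on segment: (-4.284, 10.2399)
Distance: 34.2321

34.2321


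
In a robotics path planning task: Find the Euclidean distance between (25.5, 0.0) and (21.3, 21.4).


dx=-4.2, dy=21.4
d^2 = (-4.2)^2 + 21.4^2 = 475.6
d = sqrt(475.6) = 21.8083

21.8083


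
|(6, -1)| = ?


|u| = sqrt(6^2 + (-1)^2) = sqrt(37) = 6.0828

6.0828


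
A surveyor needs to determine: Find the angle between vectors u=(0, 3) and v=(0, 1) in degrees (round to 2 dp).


u.v = 3, |u| = sqrt(9) = 3, |v| = sqrt(1) = 1
cos(theta) = u.v/(|u||v|) = 3/sqrt(9) = 1
theta = acos(1) = 0 degrees

0 degrees
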